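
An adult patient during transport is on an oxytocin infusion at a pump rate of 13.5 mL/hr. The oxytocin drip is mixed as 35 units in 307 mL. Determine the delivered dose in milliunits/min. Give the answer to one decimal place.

25.7 milliunits/min

Concentration = 35 units ÷ 307 mL = 0.1140065 units/mL = 114.0065 milliunits/mL
Drug rate = 13.5 mL/hr × 114.0065 milliunits/mL = 1539.088 milliunits/hr
1539.088 milliunits/hr ÷ 60 min/hr = 25.65147 milliunits/min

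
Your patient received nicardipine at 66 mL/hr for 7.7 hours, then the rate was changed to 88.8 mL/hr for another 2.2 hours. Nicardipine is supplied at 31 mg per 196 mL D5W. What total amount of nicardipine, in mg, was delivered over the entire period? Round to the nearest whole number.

Concentration = 31 mg ÷ 196 mL = 0.1581633 mg/mL
Stage 1: 66 mL/hr × 7.7 hr = 508.2 mL → 508.2 mL × 0.1581633 mg/mL = 80.37857 mg
Stage 2: 88.8 mL/hr × 2.2 hr = 195.36 mL → 195.36 mL × 0.1581633 mg/mL = 30.89878 mg
Total = 80.37857 + 30.89878 = 111.2773 mg

111 mg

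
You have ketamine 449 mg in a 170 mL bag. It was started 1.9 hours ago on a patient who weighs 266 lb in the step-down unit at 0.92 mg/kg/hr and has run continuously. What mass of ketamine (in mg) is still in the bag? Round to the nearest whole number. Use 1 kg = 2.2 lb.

238 mg

Weight = 266 lb ÷ 2.2 lb/kg = 120.9091 kg
Dose = 0.92 mg/kg/hr × 120.9091 kg = 111.2364 mg/hr
Concentration = 449 mg ÷ 170 mL = 2.641176 mg/mL
Rate = 111.2364 mg/hr ÷ 2.641176 mg/mL = 42.11622 mL/hr
Volume infused = 42.11622 mL/hr × 1.9 hr = 80.02081 mL
Volume remaining = 170 − 80.02081 = 89.97919 mL
Drug remaining = 89.97919 mL × 2.641176 mg/mL = 237.6509 mg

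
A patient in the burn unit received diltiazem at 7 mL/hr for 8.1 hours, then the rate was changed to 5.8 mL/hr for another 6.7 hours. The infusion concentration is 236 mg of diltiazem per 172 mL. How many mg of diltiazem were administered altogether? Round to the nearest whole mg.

Concentration = 236 mg ÷ 172 mL = 1.372093 mg/mL
Stage 1: 7 mL/hr × 8.1 hr = 56.7 mL → 56.7 mL × 1.372093 mg/mL = 77.79767 mg
Stage 2: 5.8 mL/hr × 6.7 hr = 38.86 mL → 38.86 mL × 1.372093 mg/mL = 53.31953 mg
Total = 77.79767 + 53.31953 = 131.1172 mg

131 mg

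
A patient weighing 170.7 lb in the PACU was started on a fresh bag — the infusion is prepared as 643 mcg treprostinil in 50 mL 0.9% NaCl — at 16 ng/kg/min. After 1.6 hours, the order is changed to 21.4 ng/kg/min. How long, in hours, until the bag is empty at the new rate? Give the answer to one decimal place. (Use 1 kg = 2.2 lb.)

Initial rate:
Weight = 170.7 lb ÷ 2.2 lb/kg = 77.59091 kg
Dose = 16 ng/kg/min × 77.59091 kg = 1241.455 ng/min
1241.455 ng/min × 60 min/hr = 74487.27 ng/hr
Concentration = 643 mcg ÷ 50 mL = 12.86 mcg/mL = 12860 ng/mL
Rate = 74487.27 ng/hr ÷ 12860 ng/mL = 5.792167 mL/hr
Volume infused so far = 5.792167 mL/hr × 1.6 hr = 9.267468 mL
Volume remaining = 50 − 9.267468 = 40.73253 mL
New rate:
Dose = 21.4 ng/kg/min × 77.59091 kg = 1660.445 ng/min
1660.445 ng/min × 60 min/hr = 99626.73 ng/hr
Rate = 99626.73 ng/hr ÷ 12860 ng/mL = 7.747024 mL/hr
Time remaining = 40.73253 mL ÷ 7.747024 mL/hr = 5.25783 hr

5.3 hours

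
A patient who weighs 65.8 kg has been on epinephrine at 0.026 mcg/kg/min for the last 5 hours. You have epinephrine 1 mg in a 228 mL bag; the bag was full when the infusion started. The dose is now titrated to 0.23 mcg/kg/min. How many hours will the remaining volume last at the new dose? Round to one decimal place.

Initial rate:
Dose = 0.026 mcg/kg/min × 65.8 kg = 1.7108 mcg/min
1.7108 mcg/min × 60 min/hr = 102.648 mcg/hr
Concentration = 1 mg ÷ 228 mL = 0.004385965 mg/mL = 4.385965 mcg/mL
Rate = 102.648 mcg/hr ÷ 4.385965 mcg/mL = 23.40374 mL/hr
Volume infused so far = 23.40374 mL/hr × 5 hr = 117.0187 mL
Volume remaining = 228 − 117.0187 = 110.9813 mL
New rate:
Dose = 0.23 mcg/kg/min × 65.8 kg = 15.134 mcg/min
15.134 mcg/min × 60 min/hr = 908.04 mcg/hr
Rate = 908.04 mcg/hr ÷ 4.385965 mcg/mL = 207.0331 mL/hr
Time remaining = 110.9813 mL ÷ 207.0331 mL/hr = 0.5360557 hr

0.5 hours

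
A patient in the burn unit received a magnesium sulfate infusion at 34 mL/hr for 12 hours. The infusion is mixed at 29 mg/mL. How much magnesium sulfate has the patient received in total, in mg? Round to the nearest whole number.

Drug rate = 34 mL/hr × 29 mg/mL = 986 mg/hr
Total = 986 mg/hr × 12 hr = 11832 mg

11832 mg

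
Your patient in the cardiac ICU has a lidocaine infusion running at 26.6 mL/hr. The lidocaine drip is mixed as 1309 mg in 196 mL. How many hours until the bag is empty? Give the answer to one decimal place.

Duration = 196 mL ÷ 26.6 mL/hr = 7.368421 hr

7.4 hours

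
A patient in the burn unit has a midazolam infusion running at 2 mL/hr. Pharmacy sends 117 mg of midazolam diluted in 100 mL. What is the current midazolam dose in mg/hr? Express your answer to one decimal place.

Concentration = 117 mg ÷ 100 mL = 1.17 mg/mL
Drug rate = 2 mL/hr × 1.17 mg/mL = 2.34 mg/hr

2.3 mg/hr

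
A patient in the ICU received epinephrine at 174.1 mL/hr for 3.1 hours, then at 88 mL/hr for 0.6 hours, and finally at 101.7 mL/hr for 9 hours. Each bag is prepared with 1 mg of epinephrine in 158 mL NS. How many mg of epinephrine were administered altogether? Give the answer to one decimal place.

9.5 mg

Concentration = 1 mg ÷ 158 mL = 0.006329114 mg/mL
Stage 1: 174.1 mL/hr × 3.1 hr = 539.71 mL → 539.71 mL × 0.006329114 mg/mL = 3.415886 mg
Stage 2: 88 mL/hr × 0.6 hr = 52.8 mL → 52.8 mL × 0.006329114 mg/mL = 0.3341772 mg
Stage 3: 101.7 mL/hr × 9 hr = 915.3 mL → 915.3 mL × 0.006329114 mg/mL = 5.793038 mg
Total = 3.415886 + 0.3341772 + 5.793038 = 9.543101 mg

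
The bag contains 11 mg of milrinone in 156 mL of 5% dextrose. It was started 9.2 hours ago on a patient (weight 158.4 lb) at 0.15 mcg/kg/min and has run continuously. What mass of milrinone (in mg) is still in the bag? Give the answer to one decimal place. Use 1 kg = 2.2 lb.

Weight = 158.4 lb ÷ 2.2 lb/kg = 72 kg
Dose = 0.15 mcg/kg/min × 72 kg = 10.8 mcg/min
10.8 mcg/min × 60 min/hr = 648 mcg/hr
Concentration = 11 mg ÷ 156 mL = 0.07051282 mg/mL = 70.51282 mcg/mL
Rate = 648 mcg/hr ÷ 70.51282 mcg/mL = 9.189818 mL/hr
Volume infused = 9.189818 mL/hr × 9.2 hr = 84.54633 mL
Volume remaining = 156 − 84.54633 = 71.45367 mL
Drug remaining = 71.45367 mL × 70.51282 mcg/mL = 5038.4 mcg = 5.0384 mg

5.0 mg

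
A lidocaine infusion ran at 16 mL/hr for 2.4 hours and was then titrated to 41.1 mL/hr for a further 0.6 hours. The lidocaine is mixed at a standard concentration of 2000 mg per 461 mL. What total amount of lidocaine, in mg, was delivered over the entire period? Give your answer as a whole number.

274 mg

Concentration = 2000 mg ÷ 461 mL = 4.338395 mg/mL
Stage 1: 16 mL/hr × 2.4 hr = 38.4 mL → 38.4 mL × 4.338395 mg/mL = 166.5944 mg
Stage 2: 41.1 mL/hr × 0.6 hr = 24.66 mL → 24.66 mL × 4.338395 mg/mL = 106.9848 mg
Total = 166.5944 + 106.9848 = 273.5792 mg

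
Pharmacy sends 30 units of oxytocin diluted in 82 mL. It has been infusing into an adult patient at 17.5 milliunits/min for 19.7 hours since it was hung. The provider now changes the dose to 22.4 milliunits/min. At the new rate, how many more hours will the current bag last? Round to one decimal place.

6.9 hours

Initial rate:
17.5 milliunits/min × 60 min/hr = 1050 milliunits/hr
Concentration = 30 units ÷ 82 mL = 0.3658537 units/mL = 365.8537 milliunits/mL
Rate = 1050 milliunits/hr ÷ 365.8537 milliunits/mL = 2.87 mL/hr
Volume infused so far = 2.87 mL/hr × 19.7 hr = 56.539 mL
Volume remaining = 82 − 56.539 = 25.461 mL
New rate:
22.4 milliunits/min × 60 min/hr = 1344 milliunits/hr
Rate = 1344 milliunits/hr ÷ 365.8537 milliunits/mL = 3.6736 mL/hr
Time remaining = 25.461 mL ÷ 3.6736 mL/hr = 6.930804 hr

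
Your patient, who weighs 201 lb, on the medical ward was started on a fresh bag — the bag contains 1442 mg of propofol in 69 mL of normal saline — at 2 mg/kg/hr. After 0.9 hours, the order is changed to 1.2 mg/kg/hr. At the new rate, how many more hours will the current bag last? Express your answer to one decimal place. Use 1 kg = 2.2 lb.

11.7 hours

Initial rate:
Weight = 201 lb ÷ 2.2 lb/kg = 91.36364 kg
Dose = 2 mg/kg/hr × 91.36364 kg = 182.7273 mg/hr
Concentration = 1442 mg ÷ 69 mL = 20.89855 mg/mL
Rate = 182.7273 mg/hr ÷ 20.89855 mg/mL = 8.743538 mL/hr
Volume infused so far = 8.743538 mL/hr × 0.9 hr = 7.869184 mL
Volume remaining = 69 − 7.869184 = 61.13082 mL
New rate:
Dose = 1.2 mg/kg/hr × 91.36364 kg = 109.6364 mg/hr
Rate = 109.6364 mg/hr ÷ 20.89855 mg/mL = 5.246123 mL/hr
Time remaining = 61.13082 mL ÷ 5.246123 mL/hr = 11.65257 hr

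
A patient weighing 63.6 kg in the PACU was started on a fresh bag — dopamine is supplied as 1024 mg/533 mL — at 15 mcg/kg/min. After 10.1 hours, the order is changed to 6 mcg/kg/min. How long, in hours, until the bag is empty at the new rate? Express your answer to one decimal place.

19.5 hours

Initial rate:
Dose = 15 mcg/kg/min × 63.6 kg = 954 mcg/min
954 mcg/min × 60 min/hr = 57240 mcg/hr
Concentration = 1024 mg ÷ 533 mL = 1.921201 mg/mL = 1921.201 mcg/mL
Rate = 57240 mcg/hr ÷ 1921.201 mcg/mL = 29.79387 mL/hr
Volume infused so far = 29.79387 mL/hr × 10.1 hr = 300.9181 mL
Volume remaining = 533 − 300.9181 = 232.0819 mL
New rate:
Dose = 6 mcg/kg/min × 63.6 kg = 381.6 mcg/min
381.6 mcg/min × 60 min/hr = 22896 mcg/hr
Rate = 22896 mcg/hr ÷ 1921.201 mcg/mL = 11.91755 mL/hr
Time remaining = 232.0819 mL ÷ 11.91755 mL/hr = 19.47397 hr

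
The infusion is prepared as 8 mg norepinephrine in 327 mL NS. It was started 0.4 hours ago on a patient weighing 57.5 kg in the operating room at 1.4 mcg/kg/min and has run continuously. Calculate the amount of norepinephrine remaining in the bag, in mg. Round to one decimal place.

Dose = 1.4 mcg/kg/min × 57.5 kg = 80.5 mcg/min
80.5 mcg/min × 60 min/hr = 4830 mcg/hr
Concentration = 8 mg ÷ 327 mL = 0.02446483 mg/mL = 24.46483 mcg/mL
Rate = 4830 mcg/hr ÷ 24.46483 mcg/mL = 197.4263 mL/hr
Volume infused = 197.4263 mL/hr × 0.4 hr = 78.9705 mL
Volume remaining = 327 − 78.9705 = 248.0295 mL
Drug remaining = 248.0295 mL × 24.46483 mcg/mL = 6068 mcg = 6.068 mg

6.1 mg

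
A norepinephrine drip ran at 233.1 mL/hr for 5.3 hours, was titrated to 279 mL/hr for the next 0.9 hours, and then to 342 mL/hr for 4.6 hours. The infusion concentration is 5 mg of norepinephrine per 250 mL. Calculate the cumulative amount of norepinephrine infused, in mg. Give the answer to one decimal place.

Concentration = 5 mg ÷ 250 mL = 0.02 mg/mL
Stage 1: 233.1 mL/hr × 5.3 hr = 1235.43 mL → 1235.43 mL × 0.02 mg/mL = 24.7086 mg
Stage 2: 279 mL/hr × 0.9 hr = 251.1 mL → 251.1 mL × 0.02 mg/mL = 5.022 mg
Stage 3: 342 mL/hr × 4.6 hr = 1573.2 mL → 1573.2 mL × 0.02 mg/mL = 31.464 mg
Total = 24.7086 + 5.022 + 31.464 = 61.1946 mg

61.2 mg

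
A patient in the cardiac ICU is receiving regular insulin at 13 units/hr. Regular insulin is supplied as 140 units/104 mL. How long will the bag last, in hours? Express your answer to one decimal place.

10.8 hours

Concentration = 140 units ÷ 104 mL = 1.346154 units/mL
Rate = 13 units/hr ÷ 1.346154 units/mL = 9.657143 mL/hr
Duration = 104 mL ÷ 9.657143 mL/hr = 10.76923 hr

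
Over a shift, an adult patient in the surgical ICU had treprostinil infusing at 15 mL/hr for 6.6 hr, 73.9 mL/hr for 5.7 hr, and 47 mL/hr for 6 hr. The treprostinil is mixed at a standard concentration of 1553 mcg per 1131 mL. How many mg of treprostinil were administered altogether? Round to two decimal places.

Concentration = 1553 mcg ÷ 1131 mL = 1.373121 mcg/mL
Stage 1: 15 mL/hr × 6.6 hr = 99 mL → 99 mL × 1.373121 mcg/mL = 135.939 mcg
Stage 2: 73.9 mL/hr × 5.7 hr = 421.23 mL → 421.23 mL × 1.373121 mcg/mL = 578.3998 mcg
Stage 3: 47 mL/hr × 6 hr = 282 mL → 282 mL × 1.373121 mcg/mL = 387.2202 mcg
Total = 135.939 + 578.3998 + 387.2202 = 1101.559 mcg = 1.101559 mg

1.10 mg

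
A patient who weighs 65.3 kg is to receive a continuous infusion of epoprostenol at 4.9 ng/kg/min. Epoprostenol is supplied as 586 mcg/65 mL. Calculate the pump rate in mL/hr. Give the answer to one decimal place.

Dose = 4.9 ng/kg/min × 65.3 kg = 319.97 ng/min
319.97 ng/min × 60 min/hr = 19198.2 ng/hr
Concentration = 586 mcg ÷ 65 mL = 9.015385 mcg/mL = 9015.385 ng/mL
Rate = 19198.2 ng/hr ÷ 9015.385 ng/mL = 2.129493 mL/hr

2.1 mL/hr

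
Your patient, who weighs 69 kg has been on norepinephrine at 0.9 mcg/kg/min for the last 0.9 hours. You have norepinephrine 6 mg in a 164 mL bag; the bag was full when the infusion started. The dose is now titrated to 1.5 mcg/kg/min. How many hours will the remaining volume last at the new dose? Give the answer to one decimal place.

0.4 hours

Initial rate:
Dose = 0.9 mcg/kg/min × 69 kg = 62.1 mcg/min
62.1 mcg/min × 60 min/hr = 3726 mcg/hr
Concentration = 6 mg ÷ 164 mL = 0.03658537 mg/mL = 36.58537 mcg/mL
Rate = 3726 mcg/hr ÷ 36.58537 mcg/mL = 101.844 mL/hr
Volume infused so far = 101.844 mL/hr × 0.9 hr = 91.6596 mL
Volume remaining = 164 − 91.6596 = 72.3404 mL
New rate:
Dose = 1.5 mcg/kg/min × 69 kg = 103.5 mcg/min
103.5 mcg/min × 60 min/hr = 6210 mcg/hr
Rate = 6210 mcg/hr ÷ 36.58537 mcg/mL = 169.74 mL/hr
Time remaining = 72.3404 mL ÷ 169.74 mL/hr = 0.4261836 hr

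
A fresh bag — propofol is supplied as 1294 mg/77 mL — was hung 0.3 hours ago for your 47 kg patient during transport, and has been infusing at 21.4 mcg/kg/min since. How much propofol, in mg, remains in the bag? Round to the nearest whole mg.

1276 mg

Dose = 21.4 mcg/kg/min × 47 kg = 1005.8 mcg/min
1005.8 mcg/min × 60 min/hr = 60348 mcg/hr
Concentration = 1294 mg ÷ 77 mL = 16.80519 mg/mL = 16805.19 mcg/mL
Rate = 60348 mcg/hr ÷ 16805.19 mcg/mL = 3.591032 mL/hr
Volume infused = 3.591032 mL/hr × 0.3 hr = 1.07731 mL
Volume remaining = 77 − 1.07731 = 75.92269 mL
Drug remaining = 75.92269 mL × 16805.19 mcg/mL = 1275896 mcg = 1275.896 mg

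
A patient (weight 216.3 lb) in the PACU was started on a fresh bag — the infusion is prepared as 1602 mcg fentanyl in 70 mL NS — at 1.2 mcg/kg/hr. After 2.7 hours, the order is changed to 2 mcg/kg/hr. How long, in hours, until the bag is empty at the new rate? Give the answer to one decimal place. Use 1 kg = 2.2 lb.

Initial rate:
Weight = 216.3 lb ÷ 2.2 lb/kg = 98.31818 kg
Dose = 1.2 mcg/kg/hr × 98.31818 kg = 117.9818 mcg/hr
Concentration = 1602 mcg ÷ 70 mL = 22.88571 mcg/mL
Rate = 117.9818 mcg/hr ÷ 22.88571 mcg/mL = 5.15526 mL/hr
Volume infused so far = 5.15526 mL/hr × 2.7 hr = 13.9192 mL
Volume remaining = 70 − 13.9192 = 56.0808 mL
New rate:
Dose = 2 mcg/kg/hr × 98.31818 kg = 196.6364 mcg/hr
Rate = 196.6364 mcg/hr ÷ 22.88571 mcg/mL = 8.592101 mL/hr
Time remaining = 56.0808 mL ÷ 8.592101 mL/hr = 6.527018 hr

6.5 hours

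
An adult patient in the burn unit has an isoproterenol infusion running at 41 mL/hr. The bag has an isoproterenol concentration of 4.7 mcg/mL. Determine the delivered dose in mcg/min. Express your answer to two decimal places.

3.21 mcg/min

Drug rate = 41 mL/hr × 4.7 mcg/mL = 192.7 mcg/hr
192.7 mcg/hr ÷ 60 min/hr = 3.211667 mcg/min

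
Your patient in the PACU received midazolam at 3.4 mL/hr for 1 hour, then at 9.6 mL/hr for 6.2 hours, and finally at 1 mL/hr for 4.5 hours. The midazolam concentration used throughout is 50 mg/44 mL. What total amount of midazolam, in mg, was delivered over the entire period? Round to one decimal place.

76.6 mg

Concentration = 50 mg ÷ 44 mL = 1.136364 mg/mL
Stage 1: 3.4 mL/hr × 1 hr = 3.4 mL → 3.4 mL × 1.136364 mg/mL = 3.863636 mg
Stage 2: 9.6 mL/hr × 6.2 hr = 59.52 mL → 59.52 mL × 1.136364 mg/mL = 67.63636 mg
Stage 3: 1 mL/hr × 4.5 hr = 4.5 mL → 4.5 mL × 1.136364 mg/mL = 5.113636 mg
Total = 3.863636 + 67.63636 + 5.113636 = 76.61364 mg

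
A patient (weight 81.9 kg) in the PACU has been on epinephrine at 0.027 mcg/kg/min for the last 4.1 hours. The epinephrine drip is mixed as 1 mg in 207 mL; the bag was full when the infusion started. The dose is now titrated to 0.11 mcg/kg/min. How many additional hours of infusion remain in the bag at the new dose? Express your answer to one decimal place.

0.8 hours

Initial rate:
Dose = 0.027 mcg/kg/min × 81.9 kg = 2.2113 mcg/min
2.2113 mcg/min × 60 min/hr = 132.678 mcg/hr
Concentration = 1 mg ÷ 207 mL = 0.004830918 mg/mL = 4.830918 mcg/mL
Rate = 132.678 mcg/hr ÷ 4.830918 mcg/mL = 27.46435 mL/hr
Volume infused so far = 27.46435 mL/hr × 4.1 hr = 112.6038 mL
Volume remaining = 207 − 112.6038 = 94.39618 mL
New rate:
Dose = 0.11 mcg/kg/min × 81.9 kg = 9.009 mcg/min
9.009 mcg/min × 60 min/hr = 540.54 mcg/hr
Rate = 540.54 mcg/hr ÷ 4.830918 mcg/mL = 111.8918 mL/hr
Time remaining = 94.39618 mL ÷ 111.8918 mL/hr = 0.8436382 hr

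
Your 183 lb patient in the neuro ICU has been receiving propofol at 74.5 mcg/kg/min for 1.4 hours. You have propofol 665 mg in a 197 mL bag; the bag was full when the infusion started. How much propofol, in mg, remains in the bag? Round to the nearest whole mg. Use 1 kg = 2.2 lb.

Weight = 183 lb ÷ 2.2 lb/kg = 83.18182 kg
Dose = 74.5 mcg/kg/min × 83.18182 kg = 6197.045 mcg/min
6197.045 mcg/min × 60 min/hr = 371822.7 mcg/hr
Concentration = 665 mg ÷ 197 mL = 3.375635 mg/mL = 3375.635 mcg/mL
Rate = 371822.7 mcg/hr ÷ 3375.635 mcg/mL = 110.149 mL/hr
Volume infused = 110.149 mL/hr × 1.4 hr = 154.2086 mL
Volume remaining = 197 − 154.2086 = 42.79142 mL
Drug remaining = 42.79142 mL × 3375.635 mcg/mL = 144448.2 mcg = 144.4482 mg

144 mg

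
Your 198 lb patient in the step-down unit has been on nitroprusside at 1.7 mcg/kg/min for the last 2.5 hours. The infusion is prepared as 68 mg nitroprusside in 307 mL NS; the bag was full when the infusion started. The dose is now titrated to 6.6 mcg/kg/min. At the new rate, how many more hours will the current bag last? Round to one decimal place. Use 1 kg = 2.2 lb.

1.3 hours

Initial rate:
Weight = 198 lb ÷ 2.2 lb/kg = 90 kg
Dose = 1.7 mcg/kg/min × 90 kg = 153 mcg/min
153 mcg/min × 60 min/hr = 9180 mcg/hr
Concentration = 68 mg ÷ 307 mL = 0.2214984 mg/mL = 221.4984 mcg/mL
Rate = 9180 mcg/hr ÷ 221.4984 mcg/mL = 41.445 mL/hr
Volume infused so far = 41.445 mL/hr × 2.5 hr = 103.6125 mL
Volume remaining = 307 − 103.6125 = 203.3875 mL
New rate:
Dose = 6.6 mcg/kg/min × 90 kg = 594 mcg/min
594 mcg/min × 60 min/hr = 35640 mcg/hr
Rate = 35640 mcg/hr ÷ 221.4984 mcg/mL = 160.9041 mL/hr
Time remaining = 203.3875 mL ÷ 160.9041 mL/hr = 1.264029 hr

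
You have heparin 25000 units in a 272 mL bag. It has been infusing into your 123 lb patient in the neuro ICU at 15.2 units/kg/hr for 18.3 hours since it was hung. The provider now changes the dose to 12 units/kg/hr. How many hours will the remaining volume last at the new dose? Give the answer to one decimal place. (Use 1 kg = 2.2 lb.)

Initial rate:
Weight = 123 lb ÷ 2.2 lb/kg = 55.90909 kg
Dose = 15.2 units/kg/hr × 55.90909 kg = 849.8182 units/hr
Concentration = 25000 units ÷ 272 mL = 91.91176 units/mL
Rate = 849.8182 units/hr ÷ 91.91176 units/mL = 9.246022 mL/hr
Volume infused so far = 9.246022 mL/hr × 18.3 hr = 169.2022 mL
Volume remaining = 272 − 169.2022 = 102.7978 mL
New rate:
Dose = 12 units/kg/hr × 55.90909 kg = 670.9091 units/hr
Rate = 670.9091 units/hr ÷ 91.91176 units/mL = 7.299491 mL/hr
Time remaining = 102.7978 mL ÷ 7.299491 mL/hr = 14.08287 hr

14.1 hours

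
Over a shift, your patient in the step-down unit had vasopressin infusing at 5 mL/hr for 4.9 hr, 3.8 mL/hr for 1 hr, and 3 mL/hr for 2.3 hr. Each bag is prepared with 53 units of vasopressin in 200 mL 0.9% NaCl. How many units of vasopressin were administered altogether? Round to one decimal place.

Concentration = 53 units ÷ 200 mL = 0.265 units/mL
Stage 1: 5 mL/hr × 4.9 hr = 24.5 mL → 24.5 mL × 0.265 units/mL = 6.4925 units
Stage 2: 3.8 mL/hr × 1 hr = 3.8 mL → 3.8 mL × 0.265 units/mL = 1.007 units
Stage 3: 3 mL/hr × 2.3 hr = 6.9 mL → 6.9 mL × 0.265 units/mL = 1.8285 units
Total = 6.4925 + 1.007 + 1.8285 = 9.328 units

9.3 units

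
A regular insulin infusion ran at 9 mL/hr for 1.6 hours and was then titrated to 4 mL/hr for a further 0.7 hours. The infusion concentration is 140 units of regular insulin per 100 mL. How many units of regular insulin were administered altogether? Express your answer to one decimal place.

Concentration = 140 units ÷ 100 mL = 1.4 units/mL
Stage 1: 9 mL/hr × 1.6 hr = 14.4 mL → 14.4 mL × 1.4 units/mL = 20.16 units
Stage 2: 4 mL/hr × 0.7 hr = 2.8 mL → 2.8 mL × 1.4 units/mL = 3.92 units
Total = 20.16 + 3.92 = 24.08 units

24.1 units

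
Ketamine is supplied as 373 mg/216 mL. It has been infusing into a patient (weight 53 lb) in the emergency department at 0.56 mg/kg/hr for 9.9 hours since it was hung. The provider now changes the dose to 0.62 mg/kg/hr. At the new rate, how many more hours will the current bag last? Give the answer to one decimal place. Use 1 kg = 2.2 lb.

16.0 hours

Initial rate:
Weight = 53 lb ÷ 2.2 lb/kg = 24.09091 kg
Dose = 0.56 mg/kg/hr × 24.09091 kg = 13.49091 mg/hr
Concentration = 373 mg ÷ 216 mL = 1.726852 mg/mL
Rate = 13.49091 mg/hr ÷ 1.726852 mg/mL = 7.81243 mL/hr
Volume infused so far = 7.81243 mL/hr × 9.9 hr = 77.34306 mL
Volume remaining = 216 − 77.34306 = 138.6569 mL
New rate:
Dose = 0.62 mg/kg/hr × 24.09091 kg = 14.93636 mg/hr
Rate = 14.93636 mg/hr ÷ 1.726852 mg/mL = 8.649476 mL/hr
Time remaining = 138.6569 mL ÷ 8.649476 mL/hr = 16.03068 hr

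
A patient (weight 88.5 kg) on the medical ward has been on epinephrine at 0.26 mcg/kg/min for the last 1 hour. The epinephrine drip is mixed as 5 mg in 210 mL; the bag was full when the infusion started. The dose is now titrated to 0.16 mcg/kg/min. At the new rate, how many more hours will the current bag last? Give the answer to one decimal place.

4.3 hours

Initial rate:
Dose = 0.26 mcg/kg/min × 88.5 kg = 23.01 mcg/min
23.01 mcg/min × 60 min/hr = 1380.6 mcg/hr
Concentration = 5 mg ÷ 210 mL = 0.02380952 mg/mL = 23.80952 mcg/mL
Rate = 1380.6 mcg/hr ÷ 23.80952 mcg/mL = 57.9852 mL/hr
Volume infused so far = 57.9852 mL/hr × 1 hr = 57.9852 mL
Volume remaining = 210 − 57.9852 = 152.0148 mL
New rate:
Dose = 0.16 mcg/kg/min × 88.5 kg = 14.16 mcg/min
14.16 mcg/min × 60 min/hr = 849.6 mcg/hr
Rate = 849.6 mcg/hr ÷ 23.80952 mcg/mL = 35.6832 mL/hr
Time remaining = 152.0148 mL ÷ 35.6832 mL/hr = 4.260122 hr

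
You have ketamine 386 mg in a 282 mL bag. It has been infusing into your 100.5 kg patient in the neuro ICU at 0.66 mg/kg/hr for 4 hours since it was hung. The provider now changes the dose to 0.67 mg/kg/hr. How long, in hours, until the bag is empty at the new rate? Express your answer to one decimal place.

Initial rate:
Dose = 0.66 mg/kg/hr × 100.5 kg = 66.33 mg/hr
Concentration = 386 mg ÷ 282 mL = 1.368794 mg/mL
Rate = 66.33 mg/hr ÷ 1.368794 mg/mL = 48.4587 mL/hr
Volume infused so far = 48.4587 mL/hr × 4 hr = 193.8348 mL
Volume remaining = 282 − 193.8348 = 88.16518 mL
New rate:
Dose = 0.67 mg/kg/hr × 100.5 kg = 67.335 mg/hr
Rate = 67.335 mg/hr ÷ 1.368794 mg/mL = 49.19293 mL/hr
Time remaining = 88.16518 mL ÷ 49.19293 mL/hr = 1.792233 hr

1.8 hours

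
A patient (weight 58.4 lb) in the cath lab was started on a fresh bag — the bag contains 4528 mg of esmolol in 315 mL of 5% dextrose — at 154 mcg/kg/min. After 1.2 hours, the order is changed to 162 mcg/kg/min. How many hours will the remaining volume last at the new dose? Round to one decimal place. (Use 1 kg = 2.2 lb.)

Initial rate:
Weight = 58.4 lb ÷ 2.2 lb/kg = 26.54545 kg
Dose = 154 mcg/kg/min × 26.54545 kg = 4088 mcg/min
4088 mcg/min × 60 min/hr = 245280 mcg/hr
Concentration = 4528 mg ÷ 315 mL = 14.3746 mg/mL = 14374.6 mcg/mL
Rate = 245280 mcg/hr ÷ 14374.6 mcg/mL = 17.06343 mL/hr
Volume infused so far = 17.06343 mL/hr × 1.2 hr = 20.47611 mL
Volume remaining = 315 − 20.47611 = 294.5239 mL
New rate:
Dose = 162 mcg/kg/min × 26.54545 kg = 4300.364 mcg/min
4300.364 mcg/min × 60 min/hr = 258021.8 mcg/hr
Rate = 258021.8 mcg/hr ÷ 14374.6 mcg/mL = 17.94984 mL/hr
Time remaining = 294.5239 mL ÷ 17.94984 mL/hr = 16.40816 hr

16.4 hours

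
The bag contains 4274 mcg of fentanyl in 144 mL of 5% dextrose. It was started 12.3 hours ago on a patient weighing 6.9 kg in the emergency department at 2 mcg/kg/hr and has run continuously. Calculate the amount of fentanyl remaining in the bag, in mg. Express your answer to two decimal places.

4.10 mg

Dose = 2 mcg/kg/hr × 6.9 kg = 13.8 mcg/hr
Concentration = 4274 mcg ÷ 144 mL = 29.68056 mcg/mL
Rate = 13.8 mcg/hr ÷ 29.68056 mcg/mL = 0.4649509 mL/hr
Volume infused = 0.4649509 mL/hr × 12.3 hr = 5.718896 mL
Volume remaining = 144 − 5.718896 = 138.2811 mL
Drug remaining = 138.2811 mL × 29.68056 mcg/mL = 4104.26 mcg = 4.10426 mg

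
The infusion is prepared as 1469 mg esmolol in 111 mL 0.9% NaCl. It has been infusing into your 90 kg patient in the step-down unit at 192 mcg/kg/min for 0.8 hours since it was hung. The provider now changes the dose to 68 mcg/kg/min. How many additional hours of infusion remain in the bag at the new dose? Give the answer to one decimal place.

Initial rate:
Dose = 192 mcg/kg/min × 90 kg = 17280 mcg/min
17280 mcg/min × 60 min/hr = 1036800 mcg/hr
Concentration = 1469 mg ÷ 111 mL = 13.23423 mg/mL = 13234.23 mcg/mL
Rate = 1036800 mcg/hr ÷ 13234.23 mcg/mL = 78.34227 mL/hr
Volume infused so far = 78.34227 mL/hr × 0.8 hr = 62.67382 mL
Volume remaining = 111 − 62.67382 = 48.32618 mL
New rate:
Dose = 68 mcg/kg/min × 90 kg = 6120 mcg/min
6120 mcg/min × 60 min/hr = 367200 mcg/hr
Rate = 367200 mcg/hr ÷ 13234.23 mcg/mL = 27.74622 mL/hr
Time remaining = 48.32618 mL ÷ 27.74622 mL/hr = 1.741721 hr

1.7 hours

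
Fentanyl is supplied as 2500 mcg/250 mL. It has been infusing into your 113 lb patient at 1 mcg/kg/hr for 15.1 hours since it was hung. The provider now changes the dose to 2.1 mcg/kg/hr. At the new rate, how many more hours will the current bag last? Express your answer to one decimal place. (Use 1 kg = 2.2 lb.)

Initial rate:
Weight = 113 lb ÷ 2.2 lb/kg = 51.36364 kg
Dose = 1 mcg/kg/hr × 51.36364 kg = 51.36364 mcg/hr
Concentration = 2500 mcg ÷ 250 mL = 10 mcg/mL
Rate = 51.36364 mcg/hr ÷ 10 mcg/mL = 5.136364 mL/hr
Volume infused so far = 5.136364 mL/hr × 15.1 hr = 77.55909 mL
Volume remaining = 250 − 77.55909 = 172.4409 mL
New rate:
Dose = 2.1 mcg/kg/hr × 51.36364 kg = 107.8636 mcg/hr
Rate = 107.8636 mcg/hr ÷ 10 mcg/mL = 10.78636 mL/hr
Time remaining = 172.4409 mL ÷ 10.78636 mL/hr = 15.98694 hr

16.0 hours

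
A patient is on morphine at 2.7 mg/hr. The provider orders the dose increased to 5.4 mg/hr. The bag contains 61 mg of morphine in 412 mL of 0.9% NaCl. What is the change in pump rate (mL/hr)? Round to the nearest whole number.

18 mL/hr

At the current dose:
Concentration = 61 mg ÷ 412 mL = 0.1480583 mg/mL
Rate = 2.7 mg/hr ÷ 0.1480583 mg/mL = 18.23607 mL/hr
At the new dose:
Rate = 5.4 mg/hr ÷ 0.1480583 mg/mL = 36.47213 mL/hr
Change = 36.47213 − 18.23607 = 18.23607 mL/hr → 18.23607 mL/hr increase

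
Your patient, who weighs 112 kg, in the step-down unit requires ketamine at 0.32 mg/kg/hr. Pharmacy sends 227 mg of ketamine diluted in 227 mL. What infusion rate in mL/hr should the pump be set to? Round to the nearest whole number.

Dose = 0.32 mg/kg/hr × 112 kg = 35.84 mg/hr
Concentration = 227 mg ÷ 227 mL = 1 mg/mL
Rate = 35.84 mg/hr ÷ 1 mg/mL = 35.84 mL/hr

36 mL/hr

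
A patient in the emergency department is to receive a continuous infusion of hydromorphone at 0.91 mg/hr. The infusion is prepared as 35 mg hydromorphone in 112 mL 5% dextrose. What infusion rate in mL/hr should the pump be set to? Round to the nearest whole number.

Concentration = 35 mg ÷ 112 mL = 0.3125 mg/mL
Rate = 0.91 mg/hr ÷ 0.3125 mg/mL = 2.912 mL/hr

3 mL/hr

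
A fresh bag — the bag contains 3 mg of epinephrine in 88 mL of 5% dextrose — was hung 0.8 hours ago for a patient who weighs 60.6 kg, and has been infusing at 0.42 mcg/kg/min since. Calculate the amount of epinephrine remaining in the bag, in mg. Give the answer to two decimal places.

1.78 mg

Dose = 0.42 mcg/kg/min × 60.6 kg = 25.452 mcg/min
25.452 mcg/min × 60 min/hr = 1527.12 mcg/hr
Concentration = 3 mg ÷ 88 mL = 0.03409091 mg/mL = 34.09091 mcg/mL
Rate = 1527.12 mcg/hr ÷ 34.09091 mcg/mL = 44.79552 mL/hr
Volume infused = 44.79552 mL/hr × 0.8 hr = 35.83642 mL
Volume remaining = 88 − 35.83642 = 52.16358 mL
Drug remaining = 52.16358 mL × 34.09091 mcg/mL = 1778.304 mcg = 1.778304 mg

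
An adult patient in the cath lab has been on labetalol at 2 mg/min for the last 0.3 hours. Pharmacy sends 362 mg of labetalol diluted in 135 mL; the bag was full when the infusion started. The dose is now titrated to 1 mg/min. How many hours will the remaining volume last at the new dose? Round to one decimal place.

5.4 hours

Initial rate:
2 mg/min × 60 min/hr = 120 mg/hr
Concentration = 362 mg ÷ 135 mL = 2.681481 mg/mL
Rate = 120 mg/hr ÷ 2.681481 mg/mL = 44.75138 mL/hr
Volume infused so far = 44.75138 mL/hr × 0.3 hr = 13.42541 mL
Volume remaining = 135 − 13.42541 = 121.5746 mL
New rate:
1 mg/min × 60 min/hr = 60 mg/hr
Rate = 60 mg/hr ÷ 2.681481 mg/mL = 22.37569 mL/hr
Time remaining = 121.5746 mL ÷ 22.37569 mL/hr = 5.433333 hr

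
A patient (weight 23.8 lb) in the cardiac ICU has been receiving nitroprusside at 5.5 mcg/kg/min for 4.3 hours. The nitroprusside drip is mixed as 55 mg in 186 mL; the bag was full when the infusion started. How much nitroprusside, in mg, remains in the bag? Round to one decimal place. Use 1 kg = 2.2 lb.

Weight = 23.8 lb ÷ 2.2 lb/kg = 10.81818 kg
Dose = 5.5 mcg/kg/min × 10.81818 kg = 59.5 mcg/min
59.5 mcg/min × 60 min/hr = 3570 mcg/hr
Concentration = 55 mg ÷ 186 mL = 0.2956989 mg/mL = 295.6989 mcg/mL
Rate = 3570 mcg/hr ÷ 295.6989 mcg/mL = 12.07309 mL/hr
Volume infused = 12.07309 mL/hr × 4.3 hr = 51.91429 mL
Volume remaining = 186 − 51.91429 = 134.0857 mL
Drug remaining = 134.0857 mL × 295.6989 mcg/mL = 39649 mcg = 39.649 mg

39.6 mg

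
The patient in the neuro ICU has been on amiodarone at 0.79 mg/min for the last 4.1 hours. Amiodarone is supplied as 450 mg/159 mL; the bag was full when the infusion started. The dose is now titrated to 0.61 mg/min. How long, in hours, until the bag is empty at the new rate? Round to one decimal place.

Initial rate:
0.79 mg/min × 60 min/hr = 47.4 mg/hr
Concentration = 450 mg ÷ 159 mL = 2.830189 mg/mL
Rate = 47.4 mg/hr ÷ 2.830189 mg/mL = 16.748 mL/hr
Volume infused so far = 16.748 mL/hr × 4.1 hr = 68.6668 mL
Volume remaining = 159 − 68.6668 = 90.3332 mL
New rate:
0.61 mg/min × 60 min/hr = 36.6 mg/hr
Rate = 36.6 mg/hr ÷ 2.830189 mg/mL = 12.932 mL/hr
Time remaining = 90.3332 mL ÷ 12.932 mL/hr = 6.985246 hr

7.0 hours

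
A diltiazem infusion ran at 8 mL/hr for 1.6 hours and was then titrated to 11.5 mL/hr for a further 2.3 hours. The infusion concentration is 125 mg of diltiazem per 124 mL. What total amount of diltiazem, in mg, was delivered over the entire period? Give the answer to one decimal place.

39.6 mg

Concentration = 125 mg ÷ 124 mL = 1.008065 mg/mL
Stage 1: 8 mL/hr × 1.6 hr = 12.8 mL → 12.8 mL × 1.008065 mg/mL = 12.90323 mg
Stage 2: 11.5 mL/hr × 2.3 hr = 26.45 mL → 26.45 mL × 1.008065 mg/mL = 26.66331 mg
Total = 12.90323 + 26.66331 = 39.56653 mg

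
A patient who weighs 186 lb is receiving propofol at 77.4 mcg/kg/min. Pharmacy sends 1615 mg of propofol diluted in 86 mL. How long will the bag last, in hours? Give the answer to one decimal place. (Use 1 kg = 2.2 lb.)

Weight = 186 lb ÷ 2.2 lb/kg = 84.54545 kg
Dose = 77.4 mcg/kg/min × 84.54545 kg = 6543.818 mcg/min
6543.818 mcg/min × 60 min/hr = 392629.1 mcg/hr
Concentration = 1615 mg ÷ 86 mL = 18.77907 mg/mL = 18779.07 mcg/mL
Rate = 392629.1 mcg/hr ÷ 18779.07 mcg/mL = 20.9078 mL/hr
Duration = 86 mL ÷ 20.9078 mL/hr = 4.113297 hr

4.1 hours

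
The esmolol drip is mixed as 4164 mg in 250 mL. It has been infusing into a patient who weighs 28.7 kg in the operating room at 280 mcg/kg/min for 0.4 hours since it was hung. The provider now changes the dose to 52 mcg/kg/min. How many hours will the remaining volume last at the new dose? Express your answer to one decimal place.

Initial rate:
Dose = 280 mcg/kg/min × 28.7 kg = 8036 mcg/min
8036 mcg/min × 60 min/hr = 482160 mcg/hr
Concentration = 4164 mg ÷ 250 mL = 16.656 mg/mL = 16656 mcg/mL
Rate = 482160 mcg/hr ÷ 16656 mcg/mL = 28.94813 mL/hr
Volume infused so far = 28.94813 mL/hr × 0.4 hr = 11.57925 mL
Volume remaining = 250 − 11.57925 = 238.4207 mL
New rate:
Dose = 52 mcg/kg/min × 28.7 kg = 1492.4 mcg/min
1492.4 mcg/min × 60 min/hr = 89544 mcg/hr
Rate = 89544 mcg/hr ÷ 16656 mcg/mL = 5.376081 mL/hr
Time remaining = 238.4207 mL ÷ 5.376081 mL/hr = 44.34843 hr

44.3 hours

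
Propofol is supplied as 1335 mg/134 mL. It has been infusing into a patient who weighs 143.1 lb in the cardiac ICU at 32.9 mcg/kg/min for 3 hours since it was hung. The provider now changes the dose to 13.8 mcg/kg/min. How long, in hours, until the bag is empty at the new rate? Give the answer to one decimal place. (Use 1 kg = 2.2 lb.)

Initial rate:
Weight = 143.1 lb ÷ 2.2 lb/kg = 65.04545 kg
Dose = 32.9 mcg/kg/min × 65.04545 kg = 2139.995 mcg/min
2139.995 mcg/min × 60 min/hr = 128399.7 mcg/hr
Concentration = 1335 mg ÷ 134 mL = 9.962687 mg/mL = 9962.687 mcg/mL
Rate = 128399.7 mcg/hr ÷ 9962.687 mcg/mL = 12.88806 mL/hr
Volume infused so far = 12.88806 mL/hr × 3 hr = 38.66419 mL
Volume remaining = 134 − 38.66419 = 95.33581 mL
New rate:
Dose = 13.8 mcg/kg/min × 65.04545 kg = 897.6273 mcg/min
897.6273 mcg/min × 60 min/hr = 53857.64 mcg/hr
Rate = 53857.64 mcg/hr ÷ 9962.687 mcg/mL = 5.405935 mL/hr
Time remaining = 95.33581 mL ÷ 5.405935 mL/hr = 17.6354 hr

17.6 hours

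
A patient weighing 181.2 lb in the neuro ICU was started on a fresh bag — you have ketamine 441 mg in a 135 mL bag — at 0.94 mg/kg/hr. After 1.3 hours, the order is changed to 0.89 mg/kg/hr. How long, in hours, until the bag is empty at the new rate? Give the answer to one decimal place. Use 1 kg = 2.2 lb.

4.6 hours

Initial rate:
Weight = 181.2 lb ÷ 2.2 lb/kg = 82.36364 kg
Dose = 0.94 mg/kg/hr × 82.36364 kg = 77.42182 mg/hr
Concentration = 441 mg ÷ 135 mL = 3.266667 mg/mL
Rate = 77.42182 mg/hr ÷ 3.266667 mg/mL = 23.70056 mL/hr
Volume infused so far = 23.70056 mL/hr × 1.3 hr = 30.81072 mL
Volume remaining = 135 − 30.81072 = 104.1893 mL
New rate:
Dose = 0.89 mg/kg/hr × 82.36364 kg = 73.30364 mg/hr
Rate = 73.30364 mg/hr ÷ 3.266667 mg/mL = 22.43989 mL/hr
Time remaining = 104.1893 mL ÷ 22.43989 mL/hr = 4.643039 hr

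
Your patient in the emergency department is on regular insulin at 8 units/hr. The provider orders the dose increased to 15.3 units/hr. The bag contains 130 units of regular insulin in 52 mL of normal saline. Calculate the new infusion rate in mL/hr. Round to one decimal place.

6.1 mL/hr

Concentration = 130 units ÷ 52 mL = 2.5 units/mL
Rate = 15.3 units/hr ÷ 2.5 units/mL = 6.12 mL/hr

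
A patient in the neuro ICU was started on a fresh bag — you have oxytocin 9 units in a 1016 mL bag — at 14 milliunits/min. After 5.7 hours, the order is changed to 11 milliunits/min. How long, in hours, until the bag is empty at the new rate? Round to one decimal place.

Initial rate:
14 milliunits/min × 60 min/hr = 840 milliunits/hr
Concentration = 9 units ÷ 1016 mL = 0.008858268 units/mL = 8.858268 milliunits/mL
Rate = 840 milliunits/hr ÷ 8.858268 milliunits/mL = 94.82667 mL/hr
Volume infused so far = 94.82667 mL/hr × 5.7 hr = 540.512 mL
Volume remaining = 1016 − 540.512 = 475.488 mL
New rate:
11 milliunits/min × 60 min/hr = 660 milliunits/hr
Rate = 660 milliunits/hr ÷ 8.858268 milliunits/mL = 74.50667 mL/hr
Time remaining = 475.488 mL ÷ 74.50667 mL/hr = 6.381818 hr

6.4 hours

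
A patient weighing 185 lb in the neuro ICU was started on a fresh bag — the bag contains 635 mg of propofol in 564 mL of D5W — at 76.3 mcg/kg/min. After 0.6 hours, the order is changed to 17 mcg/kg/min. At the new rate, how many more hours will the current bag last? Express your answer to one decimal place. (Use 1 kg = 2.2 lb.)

4.7 hours

Initial rate:
Weight = 185 lb ÷ 2.2 lb/kg = 84.09091 kg
Dose = 76.3 mcg/kg/min × 84.09091 kg = 6416.136 mcg/min
6416.136 mcg/min × 60 min/hr = 384968.2 mcg/hr
Concentration = 635 mg ÷ 564 mL = 1.125887 mg/mL = 1125.887 mcg/mL
Rate = 384968.2 mcg/hr ÷ 1125.887 mcg/mL = 341.9245 mL/hr
Volume infused so far = 341.9245 mL/hr × 0.6 hr = 205.1547 mL
Volume remaining = 564 − 205.1547 = 358.8453 mL
New rate:
Dose = 17 mcg/kg/min × 84.09091 kg = 1429.545 mcg/min
1429.545 mcg/min × 60 min/hr = 85772.73 mcg/hr
Rate = 85772.73 mcg/hr ÷ 1125.887 mcg/mL = 76.18239 mL/hr
Time remaining = 358.8453 mL ÷ 76.18239 mL/hr = 4.710344 hr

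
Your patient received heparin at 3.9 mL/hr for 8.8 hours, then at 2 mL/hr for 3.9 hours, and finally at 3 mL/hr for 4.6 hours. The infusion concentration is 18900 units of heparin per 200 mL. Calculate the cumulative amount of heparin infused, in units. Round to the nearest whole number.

Concentration = 18900 units ÷ 200 mL = 94.5 units/mL
Stage 1: 3.9 mL/hr × 8.8 hr = 34.32 mL → 34.32 mL × 94.5 units/mL = 3243.24 units
Stage 2: 2 mL/hr × 3.9 hr = 7.8 mL → 7.8 mL × 94.5 units/mL = 737.1 units
Stage 3: 3 mL/hr × 4.6 hr = 13.8 mL → 13.8 mL × 94.5 units/mL = 1304.1 units
Total = 3243.24 + 737.1 + 1304.1 = 5284.44 units

5284 units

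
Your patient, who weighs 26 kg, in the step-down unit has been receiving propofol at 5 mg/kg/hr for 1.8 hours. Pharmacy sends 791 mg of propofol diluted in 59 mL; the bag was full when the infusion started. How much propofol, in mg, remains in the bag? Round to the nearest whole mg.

Dose = 5 mg/kg/hr × 26 kg = 130 mg/hr
Concentration = 791 mg ÷ 59 mL = 13.40678 mg/mL
Rate = 130 mg/hr ÷ 13.40678 mg/mL = 9.696587 mL/hr
Volume infused = 9.696587 mL/hr × 1.8 hr = 17.45386 mL
Volume remaining = 59 − 17.45386 = 41.54614 mL
Drug remaining = 41.54614 mL × 13.40678 mg/mL = 557 mg

557 mg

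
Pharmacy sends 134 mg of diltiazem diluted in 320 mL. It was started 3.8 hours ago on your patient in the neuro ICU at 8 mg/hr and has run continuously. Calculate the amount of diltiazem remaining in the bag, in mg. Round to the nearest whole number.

104 mg

Concentration = 134 mg ÷ 320 mL = 0.41875 mg/mL
Rate = 8 mg/hr ÷ 0.41875 mg/mL = 19.10448 mL/hr
Volume infused = 19.10448 mL/hr × 3.8 hr = 72.59701 mL
Volume remaining = 320 − 72.59701 = 247.403 mL
Drug remaining = 247.403 mL × 0.41875 mg/mL = 103.6 mg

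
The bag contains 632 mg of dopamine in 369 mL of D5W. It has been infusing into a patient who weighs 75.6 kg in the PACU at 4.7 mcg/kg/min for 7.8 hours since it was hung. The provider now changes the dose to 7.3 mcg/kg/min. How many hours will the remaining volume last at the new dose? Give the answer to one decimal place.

Initial rate:
Dose = 4.7 mcg/kg/min × 75.6 kg = 355.32 mcg/min
355.32 mcg/min × 60 min/hr = 21319.2 mcg/hr
Concentration = 632 mg ÷ 369 mL = 1.712737 mg/mL = 1712.737 mcg/mL
Rate = 21319.2 mcg/hr ÷ 1712.737 mcg/mL = 12.44744 mL/hr
Volume infused so far = 12.44744 mL/hr × 7.8 hr = 97.09007 mL
Volume remaining = 369 − 97.09007 = 271.9099 mL
New rate:
Dose = 7.3 mcg/kg/min × 75.6 kg = 551.88 mcg/min
551.88 mcg/min × 60 min/hr = 33112.8 mcg/hr
Rate = 33112.8 mcg/hr ÷ 1712.737 mcg/mL = 19.33326 mL/hr
Time remaining = 271.9099 mL ÷ 19.33326 mL/hr = 14.06436 hr

14.1 hours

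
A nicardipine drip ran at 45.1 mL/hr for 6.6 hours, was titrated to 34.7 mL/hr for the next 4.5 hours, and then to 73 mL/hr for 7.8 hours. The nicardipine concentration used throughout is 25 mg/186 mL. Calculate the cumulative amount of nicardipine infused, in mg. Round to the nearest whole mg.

Concentration = 25 mg ÷ 186 mL = 0.1344086 mg/mL
Stage 1: 45.1 mL/hr × 6.6 hr = 297.66 mL → 297.66 mL × 0.1344086 mg/mL = 40.00806 mg
Stage 2: 34.7 mL/hr × 4.5 hr = 156.15 mL → 156.15 mL × 0.1344086 mg/mL = 20.9879 mg
Stage 3: 73 mL/hr × 7.8 hr = 569.4 mL → 569.4 mL × 0.1344086 mg/mL = 76.53226 mg
Total = 40.00806 + 20.9879 + 76.53226 = 137.5282 mg

138 mg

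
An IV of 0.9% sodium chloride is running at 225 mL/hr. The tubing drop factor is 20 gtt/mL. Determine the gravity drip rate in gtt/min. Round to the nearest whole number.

75 gtt/min

225 mL/hr ÷ 60 min/hr = 3.75 mL/min
3.75 mL/min × 20 gtt/mL = 75 gtt/min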